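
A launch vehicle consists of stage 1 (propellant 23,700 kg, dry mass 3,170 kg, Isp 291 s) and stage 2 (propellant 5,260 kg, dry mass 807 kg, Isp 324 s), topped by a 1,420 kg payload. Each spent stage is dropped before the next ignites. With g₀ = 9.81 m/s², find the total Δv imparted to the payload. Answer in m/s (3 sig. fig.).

Δv ≈ 7200 m/s

Ignition mass of stage 1 = 23,700+3,170 + 5,260+807 + 1,420 = 34,357 kg.
Stage 1: m₀ = 34,357 kg, m_f = 34,357 − 23,700 = 10,657 kg; Δv = 291×9.81×ln(3.224) = 2854.7×1.1706 ≈ 3342 m/s.
Stage 2: m₀ = 7,487 kg, m_f = 7,487 − 5,260 = 2,227 kg; Δv = 324×9.81×ln(3.362) = 3178.4×1.2125 ≈ 3854 m/s.
Total Δv = 3342 + 3854 = 7196 m/s.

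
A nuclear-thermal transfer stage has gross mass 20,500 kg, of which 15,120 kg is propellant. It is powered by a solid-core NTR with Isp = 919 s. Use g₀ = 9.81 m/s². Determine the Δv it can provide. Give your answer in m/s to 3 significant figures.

Δv ≈ 12100 m/s

v_e = Isp · g₀ = 919 × 9.81 = 9015.4 m/s.
m_f = m₀ − m_prop = 20,500 − 15,120 = 5,380 kg.
Rocket equation: Δv = v_e · ln(m₀/m_f) = 9015.4 × ln(3.81) = 9015.4 × 1.3377 ≈ 12060.2 m/s.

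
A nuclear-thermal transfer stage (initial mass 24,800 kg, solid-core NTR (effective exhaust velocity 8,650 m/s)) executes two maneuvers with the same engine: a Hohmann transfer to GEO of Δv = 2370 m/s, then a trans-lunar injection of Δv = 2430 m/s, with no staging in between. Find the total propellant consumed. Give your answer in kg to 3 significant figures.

After the first burn: m = 24800 × exp(−2370/8650.0) = 24800 × 0.76034 = 18,856.4 kg.
After the second burn: m = 18,856.4 × exp(−2430/8650.0) = 18,856.4 × 0.75509 = 14,238.3 kg.
Total propellant = m₀ − m_final = 24800 − 14,238.3 = 10,561.7 kg.

total propellant consumed ≈ 10600 kg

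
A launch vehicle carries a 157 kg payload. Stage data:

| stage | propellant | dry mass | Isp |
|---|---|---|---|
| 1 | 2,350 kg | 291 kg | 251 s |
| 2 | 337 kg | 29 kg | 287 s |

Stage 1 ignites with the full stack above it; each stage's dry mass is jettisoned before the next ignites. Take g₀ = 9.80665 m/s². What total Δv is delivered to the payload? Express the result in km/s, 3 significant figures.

Ignition mass of stage 1 = 2,350+291 + 337+29 + 157 = 3,164 kg.
Stage 1: m₀ = 3,164 kg, m_f = 3,164 − 2,350 = 814 kg; Δv = 251×9.80665×ln(3.887) = 2461.5×1.3576 ≈ 3342 m/s.
Stage 2: m₀ = 523 kg, m_f = 523 − 337 = 186 kg; Δv = 287×9.80665×ln(2.812) = 2814.5×1.0338 ≈ 2910 m/s.
Total Δv = 3342 + 2910 = 6252 m/s.

Δv ≈ 6.25 km/s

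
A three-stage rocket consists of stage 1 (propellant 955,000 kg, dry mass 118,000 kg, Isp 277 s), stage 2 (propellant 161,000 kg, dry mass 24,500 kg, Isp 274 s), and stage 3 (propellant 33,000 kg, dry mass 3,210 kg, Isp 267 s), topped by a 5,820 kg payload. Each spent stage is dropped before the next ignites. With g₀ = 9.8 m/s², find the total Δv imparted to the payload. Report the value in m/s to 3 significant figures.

Ignition mass of stage 1 = 955,000+118,000 + 161,000+24,500 + 33,000+3,210 + 5,820 = 1,300,530 kg.
Stage 1: m₀ = 1,300,530 kg, m_f = 1,300,530 − 955,000 = 345,530 kg; Δv = 277×9.8×ln(3.764) = 2714.6×1.3254 ≈ 3598 m/s.
Stage 2: m₀ = 227,530 kg, m_f = 227,530 − 161,000 = 66,530 kg; Δv = 274×9.8×ln(3.42) = 2685.2×1.2296 ≈ 3302 m/s.
Stage 3: m₀ = 42,030 kg, m_f = 42,030 − 33,000 = 9,030 kg; Δv = 267×9.8×ln(4.654) = 2616.6×1.5378 ≈ 4024 m/s.
Total Δv = 3598 + 3302 + 4024 = 10924 m/s.

Δv ≈ 10900 m/s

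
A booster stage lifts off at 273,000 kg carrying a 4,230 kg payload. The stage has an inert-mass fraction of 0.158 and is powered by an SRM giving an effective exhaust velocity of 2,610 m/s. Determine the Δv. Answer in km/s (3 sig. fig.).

Δv ≈ 4.61 km/s

Stage wet mass = m₀ − payload = 273,000 − 4,230 = 268,770 kg.
Stage dry mass = ε × stage wet mass = 0.158 × 268,770 = 42,465.7 kg.
Burnout mass m_f = stage dry + payload = 42,465.7 + 4,230 = 46,695.7 kg.
By the Tsiolkovsky rocket equation, Δv = v_e · ln(273,000/46,695.7) = 2610.0 × ln(5.846) = 2610.0 × 1.7658 ≈ 4609 m/s.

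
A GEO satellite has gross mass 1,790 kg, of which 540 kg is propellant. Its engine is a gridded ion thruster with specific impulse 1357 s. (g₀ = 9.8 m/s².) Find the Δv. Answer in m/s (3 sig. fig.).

v_e = Isp · g₀ = 1357 × 9.8 = 13298.6 m/s.
m_f = m₀ − m_prop = 1,790 − 540 = 1,250 kg.
Rocket equation: Δv = v_e · ln(m₀/m_f) = 13298.6 × ln(1.432) = 13298.6 × 0.3591 ≈ 4775.2 m/s.

Δv ≈ 4780 m/s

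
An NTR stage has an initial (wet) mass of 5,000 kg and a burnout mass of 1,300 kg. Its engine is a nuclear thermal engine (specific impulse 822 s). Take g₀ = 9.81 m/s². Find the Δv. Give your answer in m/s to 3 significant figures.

v_e = Isp · g₀ = 822 × 9.81 = 8063.8 m/s.
By the Tsiolkovsky rocket equation, Δv = v_e · ln(m₀/m_f) = 8063.8 × ln(3.846) = 8063.8 × 1.3471 ≈ 10862.6 m/s.

Δv ≈ 10900 m/s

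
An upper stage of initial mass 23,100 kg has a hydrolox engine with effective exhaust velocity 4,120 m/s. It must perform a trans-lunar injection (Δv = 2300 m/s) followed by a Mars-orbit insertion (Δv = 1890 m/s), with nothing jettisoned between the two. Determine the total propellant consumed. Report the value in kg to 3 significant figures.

After the first burn: m = 23100 × exp(−2300/4120.0) = 23100 × 0.57221 = 13,218.1 kg.
After the second burn: m = 13,218.1 × exp(−1890/4120.0) = 13,218.1 × 0.63208 = 8,354.9 kg.
Total propellant = m₀ − m_final = 23100 − 8,354.9 = 14,745.1 kg.

total propellant consumed ≈ 14700 kg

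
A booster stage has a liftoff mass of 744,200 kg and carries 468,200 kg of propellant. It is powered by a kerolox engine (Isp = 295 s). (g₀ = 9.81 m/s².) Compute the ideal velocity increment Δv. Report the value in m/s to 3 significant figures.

Δv ≈ 2870 m/s

v_e = Isp · g₀ = 295 × 9.81 = 2894.0 m/s.
m_f = m₀ − m_prop = 744,200 − 468,200 = 276,000 kg.
By the Tsiolkovsky rocket equation, Δv = v_e · ln(m₀/m_f) = 2894.0 × ln(2.696) = 2894.0 × 0.9919 ≈ 2870.5 m/s.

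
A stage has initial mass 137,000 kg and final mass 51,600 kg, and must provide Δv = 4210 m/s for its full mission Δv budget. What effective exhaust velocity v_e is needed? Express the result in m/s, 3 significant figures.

ln(m₀/m_f) = ln(137000/51600) = ln(2.655) = 0.9765.
Rocket equation: v_e = Δv / ln(m₀/m_f) = 4210 / 0.9765 = 4311.5 m/s.

v_e ≈ 4310 m/s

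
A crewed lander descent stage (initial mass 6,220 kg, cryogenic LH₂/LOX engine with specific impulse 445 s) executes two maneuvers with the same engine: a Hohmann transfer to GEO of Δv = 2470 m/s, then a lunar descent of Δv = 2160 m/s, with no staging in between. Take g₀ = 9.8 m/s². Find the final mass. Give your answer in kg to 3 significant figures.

final mass ≈ 2150 kg

v_e = Isp · g₀ = 445 × 9.8 = 4361.0 m/s.
After the first burn: m = 6220 × exp(−2470/4361.0) = 6220 × 0.56757 = 3,530.29 kg.
After the second burn: m = 3,530.29 × exp(−2160/4361.0) = 3,530.29 × 0.60939 = 2,151.32 kg.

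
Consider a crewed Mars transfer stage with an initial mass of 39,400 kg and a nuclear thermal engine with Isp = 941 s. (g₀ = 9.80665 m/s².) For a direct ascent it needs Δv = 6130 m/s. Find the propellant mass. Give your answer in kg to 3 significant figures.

v_e = Isp · g₀ = 941 × 9.80665 = 9228.1 m/s.
From the ideal rocket equation, m₀/m_f = exp(Δv / v_e) = exp(6130 / 9228.1) = exp(0.6643) = 1.9431.
m_f = 39,400 / 1.9431 = 20,276.9 kg, so propellant = m₀ − m_f = 39,400 − 20,276.9 = 19,123.1 kg.

propellant mass ≈ 19100 kg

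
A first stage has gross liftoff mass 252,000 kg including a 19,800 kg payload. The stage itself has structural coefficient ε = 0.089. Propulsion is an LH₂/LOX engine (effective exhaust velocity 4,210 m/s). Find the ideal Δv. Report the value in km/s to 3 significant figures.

Δv ≈ 7.70 km/s

Stage wet mass = m₀ − payload = 252,000 − 19,800 = 232,200 kg.
Stage dry mass = ε × stage wet mass = 0.089 × 232,200 = 20,665.8 kg.
Burnout mass m_f = stage dry + payload = 20,665.8 + 19,800 = 40,465.8 kg.
By the Tsiolkovsky rocket equation, Δv = v_e · ln(252,000/40,465.8) = 4210.0 × ln(6.227) = 4210.0 × 1.8290 ≈ 7700 m/s.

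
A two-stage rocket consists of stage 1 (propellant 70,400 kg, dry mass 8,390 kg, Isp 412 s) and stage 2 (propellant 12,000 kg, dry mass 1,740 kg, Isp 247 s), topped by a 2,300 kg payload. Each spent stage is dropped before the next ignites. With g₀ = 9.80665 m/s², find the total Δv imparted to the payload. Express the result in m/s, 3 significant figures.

Δv ≈ 8820 m/s

Ignition mass of stage 1 = 70,400+8,390 + 12,000+1,740 + 2,300 = 94,830 kg.
Stage 1: m₀ = 94,830 kg, m_f = 94,830 − 70,400 = 24,430 kg; Δv = 412×9.80665×ln(3.882) = 4040.3×1.3563 ≈ 5480 m/s.
Stage 2: m₀ = 16,040 kg, m_f = 16,040 − 12,000 = 4,040 kg; Δv = 247×9.80665×ln(3.97) = 2422.2×1.3788 ≈ 3340 m/s.
Total Δv = 5480 + 3340 = 8820 m/s.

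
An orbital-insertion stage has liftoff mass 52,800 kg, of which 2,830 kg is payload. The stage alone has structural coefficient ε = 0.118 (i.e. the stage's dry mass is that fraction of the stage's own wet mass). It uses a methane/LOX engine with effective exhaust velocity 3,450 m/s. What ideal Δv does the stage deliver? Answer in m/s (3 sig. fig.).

Δv ≈ 6210 m/s

Stage wet mass = m₀ − payload = 52,800 − 2,830 = 49,970 kg.
Stage dry mass = ε × stage wet mass = 0.118 × 49,970 = 5,896.46 kg.
Burnout mass m_f = stage dry + payload = 5,896.46 + 2,830 = 8,726.46 kg.
Rocket equation: Δv = v_e · ln(52,800/8,726.46) = 3450.0 × ln(6.051) = 3450.0 × 1.8002 ≈ 6211 m/s.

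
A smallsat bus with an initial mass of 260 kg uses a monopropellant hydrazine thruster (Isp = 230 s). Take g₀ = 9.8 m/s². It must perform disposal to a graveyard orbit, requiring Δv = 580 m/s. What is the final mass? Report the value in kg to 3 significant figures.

v_e = Isp · g₀ = 230 × 9.8 = 2254.0 m/s.
By the Tsiolkovsky rocket equation, m₀/m_f = exp(Δv / v_e) = exp(580 / 2254.0) = exp(0.2573) = 1.2935.
m_f = m₀ / 1.2935 = 260 / 1.2935 = 201.005 kg.

final mass ≈ 201 kg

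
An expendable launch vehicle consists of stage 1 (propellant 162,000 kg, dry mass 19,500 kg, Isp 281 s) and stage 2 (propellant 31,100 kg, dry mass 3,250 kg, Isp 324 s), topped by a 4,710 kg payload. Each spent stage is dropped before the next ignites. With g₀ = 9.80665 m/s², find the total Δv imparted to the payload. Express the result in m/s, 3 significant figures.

Ignition mass of stage 1 = 162,000+19,500 + 31,100+3,250 + 4,710 = 220,560 kg.
Stage 1: m₀ = 220,560 kg, m_f = 220,560 − 162,000 = 58,560 kg; Δv = 281×9.80665×ln(3.766) = 2755.7×1.3261 ≈ 3654 m/s.
Stage 2: m₀ = 39,060 kg, m_f = 39,060 − 31,100 = 7,960 kg; Δv = 324×9.80665×ln(4.907) = 3177.4×1.5907 ≈ 5054 m/s.
Total Δv = 3654 + 5054 = 8708 m/s.

Δv ≈ 8710 m/s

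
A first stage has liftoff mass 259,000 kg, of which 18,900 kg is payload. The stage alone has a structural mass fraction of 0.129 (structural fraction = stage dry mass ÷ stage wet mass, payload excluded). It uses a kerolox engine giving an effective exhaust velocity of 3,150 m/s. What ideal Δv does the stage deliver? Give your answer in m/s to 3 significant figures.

Stage wet mass = m₀ − payload = 259,000 − 18,900 = 240,100 kg.
Stage dry mass = ε × stage wet mass = 0.129 × 240,100 = 30,972.9 kg.
Burnout mass m_f = stage dry + payload = 30,972.9 + 18,900 = 49,872.9 kg.
Using Δv = v_e ln(m₀/m_f): Δv = v_e · ln(259,000/49,872.9) = 3150.0 × ln(5.193) = 3150.0 × 1.6474 ≈ 5189 m/s.

Δv ≈ 5190 m/s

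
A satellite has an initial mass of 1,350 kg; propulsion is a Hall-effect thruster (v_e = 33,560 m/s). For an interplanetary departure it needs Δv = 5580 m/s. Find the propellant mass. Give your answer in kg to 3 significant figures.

propellant mass ≈ 207 kg

m₀/m_f = exp(Δv / v_e) = exp(5580 / 33560.0) = exp(0.1663) = 1.1809.
m_f = 1,350 / 1.1809 = 1,143.2 kg, so propellant = m₀ − m_f = 1,350 − 1,143.2 = 206.8 kg.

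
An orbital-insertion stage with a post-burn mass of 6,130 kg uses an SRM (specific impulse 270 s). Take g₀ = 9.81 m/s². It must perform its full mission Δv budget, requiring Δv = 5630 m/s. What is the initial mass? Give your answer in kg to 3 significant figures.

v_e = Isp · g₀ = 270 × 9.81 = 2648.7 m/s.
m₀/m_f = exp(Δv / v_e) = exp(5630 / 2648.7) = exp(2.1256) = 8.3777.
m₀ = m_f × 8.3777 = 6,130 × 8.3777 = 51,355.3 kg.

initial mass ≈ 51400 kg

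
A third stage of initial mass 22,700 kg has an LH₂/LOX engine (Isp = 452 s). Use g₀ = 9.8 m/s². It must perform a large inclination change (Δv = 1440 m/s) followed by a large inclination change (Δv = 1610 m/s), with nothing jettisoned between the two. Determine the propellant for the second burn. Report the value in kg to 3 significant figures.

propellant for the second burn ≈ 5000 kg

v_e = Isp · g₀ = 452 × 9.8 = 4429.6 m/s.
After the first burn: m = 22700 × exp(−1440/4429.6) = 22700 × 0.72247 = 16,400.1 kg.
After the second burn: m = 16,400.1 × exp(−1610/4429.6) = 16,400.1 × 0.69526 = 11,402.3 kg.
Second-burn propellant = 16,400.1 − 11,402.3 = 4,997.8 kg.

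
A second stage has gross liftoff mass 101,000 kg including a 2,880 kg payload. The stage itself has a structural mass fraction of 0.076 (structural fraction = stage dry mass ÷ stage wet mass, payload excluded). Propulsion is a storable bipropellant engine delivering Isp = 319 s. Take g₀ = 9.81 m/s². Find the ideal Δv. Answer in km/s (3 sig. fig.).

Stage wet mass = m₀ − payload = 101,000 − 2,880 = 98,120 kg.
Stage dry mass = ε × stage wet mass = 0.076 × 98,120 = 7,457.12 kg.
Burnout mass m_f = stage dry + payload = 7,457.12 + 2,880 = 10,337.12 kg.
v_e = Isp · g₀ = 319 × 9.81 = 3129.4 m/s.
Δv = v_e · ln(101,000/10,337.12) = 3129.4 × ln(9.771) = 3129.4 × 2.2794 ≈ 7133 m/s.

Δv ≈ 7.13 km/s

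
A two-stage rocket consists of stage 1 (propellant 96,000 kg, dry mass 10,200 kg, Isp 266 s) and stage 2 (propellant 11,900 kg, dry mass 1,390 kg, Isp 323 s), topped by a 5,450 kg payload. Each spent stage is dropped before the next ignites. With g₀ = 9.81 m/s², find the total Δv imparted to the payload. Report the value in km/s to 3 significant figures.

Δv ≈ 7.01 km/s

Ignition mass of stage 1 = 96,000+10,200 + 11,900+1,390 + 5,450 = 124,940 kg.
Stage 1: m₀ = 124,940 kg, m_f = 124,940 − 96,000 = 28,940 kg; Δv = 266×9.81×ln(4.317) = 2609.5×1.4626 ≈ 3817 m/s.
Stage 2: m₀ = 18,740 kg, m_f = 18,740 − 11,900 = 6,840 kg; Δv = 323×9.81×ln(2.74) = 3168.6×1.0079 ≈ 3194 m/s.
Total Δv = 3817 + 3194 = 7011 m/s.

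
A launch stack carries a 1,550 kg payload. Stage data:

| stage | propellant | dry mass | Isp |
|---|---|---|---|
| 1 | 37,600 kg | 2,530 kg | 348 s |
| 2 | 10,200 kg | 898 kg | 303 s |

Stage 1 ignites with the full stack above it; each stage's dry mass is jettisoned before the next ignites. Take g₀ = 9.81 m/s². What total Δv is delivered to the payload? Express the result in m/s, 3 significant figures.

Ignition mass of stage 1 = 37,600+2,530 + 10,200+898 + 1,550 = 52,778 kg.
Stage 1: m₀ = 52,778 kg, m_f = 52,778 − 37,600 = 15,178 kg; Δv = 348×9.81×ln(3.477) = 3413.9×1.2462 ≈ 4255 m/s.
Stage 2: m₀ = 12,648 kg, m_f = 12,648 − 10,200 = 2,448 kg; Δv = 303×9.81×ln(5.167) = 2972.4×1.6422 ≈ 4881 m/s.
Total Δv = 4255 + 4881 = 9136 m/s.

Δv ≈ 9140 m/s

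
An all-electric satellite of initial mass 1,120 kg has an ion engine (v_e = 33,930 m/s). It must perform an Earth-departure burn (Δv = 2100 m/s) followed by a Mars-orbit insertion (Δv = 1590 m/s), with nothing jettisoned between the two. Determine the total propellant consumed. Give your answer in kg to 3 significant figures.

After the first burn: m = 1120 × exp(−2100/33930.0) = 1120 × 0.93998 = 1,052.78 kg.
After the second burn: m = 1,052.78 × exp(−1590/33930.0) = 1,052.78 × 0.95422 = 1,004.58 kg.
Total propellant = m₀ − m_final = 1120 − 1,004.58 = 115.42 kg.

total propellant consumed ≈ 115 kg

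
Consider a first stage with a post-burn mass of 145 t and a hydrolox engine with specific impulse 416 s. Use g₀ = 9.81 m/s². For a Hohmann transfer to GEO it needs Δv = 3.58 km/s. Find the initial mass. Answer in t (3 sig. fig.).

v_e = Isp · g₀ = 416 × 9.81 = 4081.0 m/s.
Rocket equation: m₀/m_f = exp(Δv / v_e) = exp(3580 / 4081.0) = exp(0.8772) = 2.4043.
m₀ = m_f × 2.4043 = 145 × 2.4043 = 348.624 t.

initial mass ≈ 349 t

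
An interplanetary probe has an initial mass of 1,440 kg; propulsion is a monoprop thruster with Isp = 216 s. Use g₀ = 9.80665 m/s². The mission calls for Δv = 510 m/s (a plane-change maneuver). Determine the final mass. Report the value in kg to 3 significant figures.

final mass ≈ 1130 kg

v_e = Isp · g₀ = 216 × 9.80665 = 2118.2 m/s.
By the Tsiolkovsky rocket equation, m₀/m_f = exp(Δv / v_e) = exp(510 / 2118.2) = exp(0.2408) = 1.2722.
m_f = m₀ / 1.2722 = 1,440 / 1.2722 = 1,131.9 kg.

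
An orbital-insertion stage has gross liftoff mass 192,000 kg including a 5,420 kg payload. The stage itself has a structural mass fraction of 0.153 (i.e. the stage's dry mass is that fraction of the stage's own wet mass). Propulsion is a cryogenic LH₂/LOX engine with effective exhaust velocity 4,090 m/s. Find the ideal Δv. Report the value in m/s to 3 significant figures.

Stage wet mass = m₀ − payload = 192,000 − 5,420 = 186,580 kg.
Stage dry mass = ε × stage wet mass = 0.153 × 186,580 = 28,546.7 kg.
Burnout mass m_f = stage dry + payload = 28,546.7 + 5,420 = 33,966.7 kg.
Δv = v_e · ln(192,000/33,966.7) = 4090.0 × ln(5.653) = 4090.0 × 1.7321 ≈ 7084 m/s.

Δv ≈ 7080 m/s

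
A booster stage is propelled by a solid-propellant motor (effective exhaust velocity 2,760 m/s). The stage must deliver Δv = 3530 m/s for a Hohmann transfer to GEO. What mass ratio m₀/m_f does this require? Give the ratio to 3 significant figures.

m₀/m_f = exp(Δv / v_e) = exp(3530 / 2760.0) = exp(1.2790) = 3.5930.

mass ratio ≈ 3.59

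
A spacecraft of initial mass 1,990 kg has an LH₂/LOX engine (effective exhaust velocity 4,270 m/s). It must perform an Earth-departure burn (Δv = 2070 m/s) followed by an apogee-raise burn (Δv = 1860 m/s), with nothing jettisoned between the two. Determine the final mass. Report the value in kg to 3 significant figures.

After the first burn: m = 1990 × exp(−2070/4270.0) = 1990 × 0.61583 = 1,225.5 kg.
After the second burn: m = 1,225.5 × exp(−1860/4270.0) = 1,225.5 × 0.64688 = 792.751 kg.

final mass ≈ 793 kg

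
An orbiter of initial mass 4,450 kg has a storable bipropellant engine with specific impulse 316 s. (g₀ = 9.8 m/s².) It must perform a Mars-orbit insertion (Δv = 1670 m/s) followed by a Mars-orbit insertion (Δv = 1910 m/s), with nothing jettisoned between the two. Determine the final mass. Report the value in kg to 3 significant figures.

final mass ≈ 1400 kg

v_e = Isp · g₀ = 316 × 9.8 = 3096.8 m/s.
After the first burn: m = 4450 × exp(−1670/3096.8) = 4450 × 0.58318 = 2,595.15 kg.
After the second burn: m = 2,595.15 × exp(−1910/3096.8) = 2,595.15 × 0.53969 = 1,400.58 kg.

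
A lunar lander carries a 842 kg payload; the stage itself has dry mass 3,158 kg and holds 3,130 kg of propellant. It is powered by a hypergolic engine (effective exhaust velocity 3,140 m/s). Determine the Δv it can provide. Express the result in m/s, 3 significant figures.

Δv ≈ 1810 m/s

m₀ = payload + dry + propellant = 842 + 3,158 + 3,130 = 7,130 kg.
m_f = payload + dry = 842 + 3,158 = 4,000 kg.
By the Tsiolkovsky rocket equation, Δv = v_e · ln(m₀/m_f) = 3140.0 × ln(1.782) = 3140.0 × 0.5780 ≈ 1815.0 m/s.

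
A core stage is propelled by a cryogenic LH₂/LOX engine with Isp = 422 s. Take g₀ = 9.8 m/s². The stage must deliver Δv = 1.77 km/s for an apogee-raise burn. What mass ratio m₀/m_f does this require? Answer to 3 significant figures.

v_e = Isp · g₀ = 422 × 9.8 = 4135.6 m/s.
Rocket equation: m₀/m_f = exp(Δv / v_e) = exp(1770 / 4135.6) = exp(0.4280) = 1.5342.

mass ratio ≈ 1.53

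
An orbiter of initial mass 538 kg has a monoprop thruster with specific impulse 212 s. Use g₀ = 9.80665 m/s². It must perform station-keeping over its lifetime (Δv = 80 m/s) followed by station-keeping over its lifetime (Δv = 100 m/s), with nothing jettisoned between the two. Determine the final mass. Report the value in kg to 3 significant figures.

final mass ≈ 493 kg

v_e = Isp · g₀ = 212 × 9.80665 = 2079.0 m/s.
After the first burn: m = 538 × exp(−80/2079.0) = 538 × 0.96225 = 517.691 kg.
After the second burn: m = 517.691 × exp(−100/2079.0) = 517.691 × 0.95304 = 493.38 kg.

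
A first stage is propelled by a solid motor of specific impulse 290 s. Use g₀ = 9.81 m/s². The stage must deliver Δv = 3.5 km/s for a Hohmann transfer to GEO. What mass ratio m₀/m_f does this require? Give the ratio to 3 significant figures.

v_e = Isp · g₀ = 290 × 9.81 = 2844.9 m/s.
Rocket equation: m₀/m_f = exp(Δv / v_e) = exp(3500 / 2844.9) = exp(1.2303) = 3.4222.

mass ratio ≈ 3.42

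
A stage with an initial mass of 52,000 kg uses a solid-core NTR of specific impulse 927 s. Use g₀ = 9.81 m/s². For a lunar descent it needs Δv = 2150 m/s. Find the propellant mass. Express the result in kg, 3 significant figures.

propellant mass ≈ 10900 kg

v_e = Isp · g₀ = 927 × 9.81 = 9093.9 m/s.
m₀/m_f = exp(Δv / v_e) = exp(2150 / 9093.9) = exp(0.2364) = 1.2667.
m_f = 52,000 / 1.2667 = 41,051.6 kg, so propellant = m₀ − m_f = 52,000 − 41,051.6 = 10,948.4 kg.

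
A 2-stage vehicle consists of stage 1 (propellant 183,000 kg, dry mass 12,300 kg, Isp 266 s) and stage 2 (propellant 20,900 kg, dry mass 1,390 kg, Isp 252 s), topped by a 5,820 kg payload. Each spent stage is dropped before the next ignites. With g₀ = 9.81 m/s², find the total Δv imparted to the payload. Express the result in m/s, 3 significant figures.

Ignition mass of stage 1 = 183,000+12,300 + 20,900+1,390 + 5,820 = 223,410 kg.
Stage 1: m₀ = 223,410 kg, m_f = 223,410 − 183,000 = 40,410 kg; Δv = 266×9.81×ln(5.529) = 2609.5×1.7099 ≈ 4462 m/s.
Stage 2: m₀ = 28,110 kg, m_f = 28,110 − 20,900 = 7,210 kg; Δv = 252×9.81×ln(3.899) = 2472.1×1.3607 ≈ 3364 m/s.
Total Δv = 4462 + 3364 = 7826 m/s.

Δv ≈ 7830 m/s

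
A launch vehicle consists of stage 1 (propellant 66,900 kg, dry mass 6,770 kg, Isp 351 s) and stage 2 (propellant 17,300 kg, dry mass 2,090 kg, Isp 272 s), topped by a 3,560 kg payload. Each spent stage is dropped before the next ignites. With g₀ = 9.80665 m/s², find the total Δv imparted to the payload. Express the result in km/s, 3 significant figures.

Δv ≈ 7.80 km/s

Ignition mass of stage 1 = 66,900+6,770 + 17,300+2,090 + 3,560 = 96,620 kg.
Stage 1: m₀ = 96,620 kg, m_f = 96,620 − 66,900 = 29,720 kg; Δv = 351×9.80665×ln(3.251) = 3442.1×1.1790 ≈ 4058 m/s.
Stage 2: m₀ = 22,950 kg, m_f = 22,950 − 17,300 = 5,650 kg; Δv = 272×9.80665×ln(4.062) = 2667.4×1.4017 ≈ 3739 m/s.
Total Δv = 4058 + 3739 = 7797 m/s.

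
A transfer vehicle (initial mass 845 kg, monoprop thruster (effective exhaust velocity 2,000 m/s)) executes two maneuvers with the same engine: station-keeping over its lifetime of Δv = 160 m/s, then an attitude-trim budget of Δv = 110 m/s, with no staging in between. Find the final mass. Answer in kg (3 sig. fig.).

final mass ≈ 738 kg

After the first burn: m = 845 × exp(−160/2000.0) = 845 × 0.92312 = 780.036 kg.
After the second burn: m = 780.036 × exp(−110/2000.0) = 780.036 × 0.94649 = 738.296 kg.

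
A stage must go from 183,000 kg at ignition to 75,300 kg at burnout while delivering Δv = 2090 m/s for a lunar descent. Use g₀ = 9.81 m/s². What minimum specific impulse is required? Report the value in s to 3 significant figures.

Isp ≈ 240 s

ln(m₀/m_f) = ln(183000/75300) = ln(2.43) = 0.8880.
v_e = Δv / ln(m₀/m_f) = 2090 / 0.8880 = 2353.6 m/s.
Isp = v_e / g₀ = 2353.6 / 9.81 = 239.9 s.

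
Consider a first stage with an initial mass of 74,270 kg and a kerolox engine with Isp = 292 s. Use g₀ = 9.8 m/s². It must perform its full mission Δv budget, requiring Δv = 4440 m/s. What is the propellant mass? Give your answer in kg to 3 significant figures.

v_e = Isp · g₀ = 292 × 9.8 = 2861.6 m/s.
Using Δv = v_e ln(m₀/m_f): m₀/m_f = exp(Δv / v_e) = exp(4440 / 2861.6) = exp(1.5516) = 4.7189.
m_f = 74,270 / 4.7189 = 15,738.8 kg, so propellant = m₀ − m_f = 74,270 − 15,738.8 = 58,531.2 kg.

propellant mass ≈ 58500 kg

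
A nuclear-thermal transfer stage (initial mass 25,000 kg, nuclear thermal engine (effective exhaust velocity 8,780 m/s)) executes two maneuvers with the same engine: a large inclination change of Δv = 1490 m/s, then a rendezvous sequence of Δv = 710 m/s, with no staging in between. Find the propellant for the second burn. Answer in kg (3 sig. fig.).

After the first burn: m = 25000 × exp(−1490/8780.0) = 25000 × 0.84391 = 21,097.8 kg.
After the second burn: m = 21,097.8 × exp(−710/8780.0) = 21,097.8 × 0.92232 = 19,458.9 kg.
Second-burn propellant = 21,097.8 − 19,458.9 = 1,638.9 kg.

propellant for the second burn ≈ 1640 kg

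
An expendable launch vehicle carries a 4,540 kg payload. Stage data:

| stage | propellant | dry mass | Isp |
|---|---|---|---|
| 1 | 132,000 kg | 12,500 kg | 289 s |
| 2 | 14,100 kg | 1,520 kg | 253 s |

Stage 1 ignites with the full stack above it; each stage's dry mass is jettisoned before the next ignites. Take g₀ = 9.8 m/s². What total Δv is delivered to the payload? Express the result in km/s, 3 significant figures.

Δv ≈ 7.56 km/s

Ignition mass of stage 1 = 132,000+12,500 + 14,100+1,520 + 4,540 = 164,660 kg.
Stage 1: m₀ = 164,660 kg, m_f = 164,660 − 132,000 = 32,660 kg; Δv = 289×9.8×ln(5.042) = 2832.2×1.6177 ≈ 4582 m/s.
Stage 2: m₀ = 20,160 kg, m_f = 20,160 − 14,100 = 6,060 kg; Δv = 253×9.8×ln(3.327) = 2479.4×1.2020 ≈ 2980 m/s.
Total Δv = 4582 + 2980 = 7562 m/s.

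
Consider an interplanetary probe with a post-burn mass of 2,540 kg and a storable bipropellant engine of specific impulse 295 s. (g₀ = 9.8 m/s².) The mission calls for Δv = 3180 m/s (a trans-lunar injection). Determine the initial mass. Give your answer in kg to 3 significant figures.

initial mass ≈ 7630 kg

v_e = Isp · g₀ = 295 × 9.8 = 2891.0 m/s.
Rocket equation: m₀/m_f = exp(Δv / v_e) = exp(3180 / 2891.0) = exp(1.1000) = 3.0041.
m₀ = m_f × 3.0041 = 2,540 × 3.0041 = 7,630.41 kg.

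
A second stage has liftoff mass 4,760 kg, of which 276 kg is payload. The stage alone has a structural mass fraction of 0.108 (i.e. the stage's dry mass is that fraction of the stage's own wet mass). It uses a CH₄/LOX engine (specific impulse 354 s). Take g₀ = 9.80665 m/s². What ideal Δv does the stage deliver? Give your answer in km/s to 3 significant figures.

Δv ≈ 6.37 km/s

Stage wet mass = m₀ − payload = 4,760 − 276 = 4,484 kg.
Stage dry mass = ε × stage wet mass = 0.108 × 4,484 = 484.272 kg.
Burnout mass m_f = stage dry + payload = 484.272 + 276 = 760.272 kg.
v_e = Isp · g₀ = 354 × 9.80665 = 3471.6 m/s.
Δv = v_e · ln(4,760/760.272) = 3471.6 × ln(6.261) = 3471.6 × 1.8343 ≈ 6368 m/s.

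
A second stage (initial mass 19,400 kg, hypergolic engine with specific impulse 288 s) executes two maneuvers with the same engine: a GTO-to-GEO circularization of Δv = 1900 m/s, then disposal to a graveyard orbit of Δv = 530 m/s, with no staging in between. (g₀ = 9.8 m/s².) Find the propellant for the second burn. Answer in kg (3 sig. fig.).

propellant for the second burn ≈ 1690 kg

v_e = Isp · g₀ = 288 × 9.8 = 2822.4 m/s.
After the first burn: m = 19400 × exp(−1900/2822.4) = 19400 × 0.51008 = 9,895.55 kg.
After the second burn: m = 9,895.55 × exp(−530/2822.4) = 9,895.55 × 0.82879 = 8,201.33 kg.
Second-burn propellant = 9,895.55 − 8,201.33 = 1,694.22 kg.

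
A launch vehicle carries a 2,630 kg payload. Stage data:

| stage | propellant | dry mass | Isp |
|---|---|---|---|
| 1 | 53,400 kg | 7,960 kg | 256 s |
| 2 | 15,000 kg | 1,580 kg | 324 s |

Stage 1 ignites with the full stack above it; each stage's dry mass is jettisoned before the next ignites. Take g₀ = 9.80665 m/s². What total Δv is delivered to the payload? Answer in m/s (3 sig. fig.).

Ignition mass of stage 1 = 53,400+7,960 + 15,000+1,580 + 2,630 = 80,570 kg.
Stage 1: m₀ = 80,570 kg, m_f = 80,570 − 53,400 = 27,170 kg; Δv = 256×9.80665×ln(2.965) = 2510.5×1.0870 ≈ 2729 m/s.
Stage 2: m₀ = 19,210 kg, m_f = 19,210 − 15,000 = 4,210 kg; Δv = 324×9.80665×ln(4.563) = 3177.4×1.5180 ≈ 4823 m/s.
Total Δv = 2729 + 4823 = 7552 m/s.

Δv ≈ 7550 m/s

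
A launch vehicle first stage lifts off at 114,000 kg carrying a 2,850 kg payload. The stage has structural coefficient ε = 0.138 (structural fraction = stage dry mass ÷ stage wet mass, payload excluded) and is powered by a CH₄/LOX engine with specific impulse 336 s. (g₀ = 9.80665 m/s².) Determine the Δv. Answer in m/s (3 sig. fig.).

Δv ≈ 6050 m/s

Stage wet mass = m₀ − payload = 114,000 − 2,850 = 111,150 kg.
Stage dry mass = ε × stage wet mass = 0.138 × 111,150 = 15,338.7 kg.
Burnout mass m_f = stage dry + payload = 15,338.7 + 2,850 = 18,188.7 kg.
v_e = Isp · g₀ = 336 × 9.80665 = 3295.0 m/s.
Using Δv = v_e ln(m₀/m_f): Δv = v_e · ln(114,000/18,188.7) = 3295.0 × ln(6.268) = 3295.0 × 1.8354 ≈ 6048 m/s.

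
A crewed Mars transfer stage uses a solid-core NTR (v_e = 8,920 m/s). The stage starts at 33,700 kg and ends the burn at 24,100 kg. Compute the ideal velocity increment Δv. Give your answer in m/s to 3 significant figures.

Δv ≈ 2990 m/s

Δv = v_e · ln(m₀/m_f) = 8920.0 × ln(1.398) = 8920.0 × 0.3353 ≈ 2990.8 m/s.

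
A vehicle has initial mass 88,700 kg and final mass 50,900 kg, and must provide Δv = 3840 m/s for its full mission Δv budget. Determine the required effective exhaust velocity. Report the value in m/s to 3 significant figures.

v_e ≈ 6910 m/s

ln(m₀/m_f) = ln(88700/50900) = ln(1.743) = 0.5554.
Using Δv = v_e ln(m₀/m_f): v_e = Δv / ln(m₀/m_f) = 3840 / 0.5554 = 6914.0 m/s.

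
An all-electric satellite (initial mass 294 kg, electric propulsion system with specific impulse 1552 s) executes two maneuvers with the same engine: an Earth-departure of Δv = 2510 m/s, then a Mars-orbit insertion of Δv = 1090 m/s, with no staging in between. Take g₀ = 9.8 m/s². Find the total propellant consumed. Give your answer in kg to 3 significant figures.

total propellant consumed ≈ 62.0 kg

v_e = Isp · g₀ = 1552 × 9.8 = 15209.6 m/s.
After the first burn: m = 294 × exp(−2510/15209.6) = 294 × 0.84787 = 249.274 kg.
After the second burn: m = 249.274 × exp(−1090/15209.6) = 249.274 × 0.93084 = 232.034 kg.
Total propellant = m₀ − m_final = 294 − 232.034 = 61.966 kg.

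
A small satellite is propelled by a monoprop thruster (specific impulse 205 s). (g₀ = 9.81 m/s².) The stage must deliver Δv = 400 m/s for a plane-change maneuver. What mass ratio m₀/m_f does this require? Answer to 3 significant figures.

v_e = Isp · g₀ = 205 × 9.81 = 2011.1 m/s.
Using Δv = v_e ln(m₀/m_f): m₀/m_f = exp(Δv / v_e) = exp(400 / 2011.1) = exp(0.1989) = 1.2201.

mass ratio ≈ 1.22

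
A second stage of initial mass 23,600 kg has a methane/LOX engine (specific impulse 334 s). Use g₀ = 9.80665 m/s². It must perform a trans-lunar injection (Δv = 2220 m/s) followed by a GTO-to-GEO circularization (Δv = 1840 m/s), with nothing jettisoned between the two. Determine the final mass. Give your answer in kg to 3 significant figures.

final mass ≈ 6830 kg

v_e = Isp · g₀ = 334 × 9.80665 = 3275.4 m/s.
After the first burn: m = 23600 × exp(−2220/3275.4) = 23600 × 0.50775 = 11,982.9 kg.
After the second burn: m = 11,982.9 × exp(−1840/3275.4) = 11,982.9 × 0.57020 = 6,832.65 kg.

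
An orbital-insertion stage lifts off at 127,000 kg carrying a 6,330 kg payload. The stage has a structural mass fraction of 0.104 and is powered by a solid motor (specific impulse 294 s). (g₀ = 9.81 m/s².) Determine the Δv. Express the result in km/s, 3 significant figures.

Stage wet mass = m₀ − payload = 127,000 − 6,330 = 120,670 kg.
Stage dry mass = ε × stage wet mass = 0.104 × 120,670 = 12,549.7 kg.
Burnout mass m_f = stage dry + payload = 12,549.7 + 6,330 = 18,879.7 kg.
v_e = Isp · g₀ = 294 × 9.81 = 2884.1 m/s.
Rocket equation: Δv = v_e · ln(127,000/18,879.7) = 2884.1 × ln(6.727) = 2884.1 × 1.9061 ≈ 5497 m/s.

Δv ≈ 5.50 km/s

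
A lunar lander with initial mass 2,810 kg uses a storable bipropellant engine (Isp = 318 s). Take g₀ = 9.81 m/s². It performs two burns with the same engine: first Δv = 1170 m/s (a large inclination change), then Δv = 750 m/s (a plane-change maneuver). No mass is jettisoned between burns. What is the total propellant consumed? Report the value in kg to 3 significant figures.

v_e = Isp · g₀ = 318 × 9.81 = 3119.6 m/s.
After the first burn: m = 2810 × exp(−1170/3119.6) = 2810 × 0.68725 = 1,931.17 kg.
After the second burn: m = 1,931.17 × exp(−750/3119.6) = 1,931.17 × 0.78630 = 1,518.48 kg.
Total propellant = m₀ − m_final = 2810 − 1,518.48 = 1,291.52 kg.

total propellant consumed ≈ 1290 kg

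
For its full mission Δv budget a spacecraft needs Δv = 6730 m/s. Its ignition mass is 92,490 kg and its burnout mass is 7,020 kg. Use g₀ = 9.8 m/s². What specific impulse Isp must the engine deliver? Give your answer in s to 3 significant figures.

ln(m₀/m_f) = ln(92490/7020) = ln(13.18) = 2.5783.
Using Δv = v_e ln(m₀/m_f): v_e = Δv / ln(m₀/m_f) = 6730 / 2.5783 = 2610.2 m/s.
Isp = v_e / g₀ = 2610.2 / 9.8 = 266.3 s.

Isp ≈ 266 s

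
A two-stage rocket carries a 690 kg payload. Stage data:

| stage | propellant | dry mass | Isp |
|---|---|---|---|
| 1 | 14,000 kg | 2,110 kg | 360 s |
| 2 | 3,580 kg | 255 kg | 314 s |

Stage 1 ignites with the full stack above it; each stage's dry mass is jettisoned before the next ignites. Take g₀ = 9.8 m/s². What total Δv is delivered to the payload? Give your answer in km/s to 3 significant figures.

Δv ≈ 8.82 km/s

Ignition mass of stage 1 = 14,000+2,110 + 3,580+255 + 690 = 20,635 kg.
Stage 1: m₀ = 20,635 kg, m_f = 20,635 − 14,000 = 6,635 kg; Δv = 360×9.8×ln(3.11) = 3528.0×1.1346 ≈ 4003 m/s.
Stage 2: m₀ = 4,525 kg, m_f = 4,525 − 3,580 = 945 kg; Δv = 314×9.8×ln(4.788) = 3077.2×1.5662 ≈ 4819 m/s.
Total Δv = 4003 + 4819 = 8822 m/s.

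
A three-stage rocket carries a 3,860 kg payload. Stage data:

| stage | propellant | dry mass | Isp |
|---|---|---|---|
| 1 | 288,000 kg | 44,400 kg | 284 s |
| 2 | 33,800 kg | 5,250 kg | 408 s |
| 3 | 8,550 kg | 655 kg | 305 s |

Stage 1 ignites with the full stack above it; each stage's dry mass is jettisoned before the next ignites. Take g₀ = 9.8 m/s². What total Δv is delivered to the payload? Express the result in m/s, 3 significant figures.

Ignition mass of stage 1 = 288,000+44,400 + 33,800+5,250 + 8,550+655 + 3,860 = 384,515 kg.
Stage 1: m₀ = 384,515 kg, m_f = 384,515 − 288,000 = 96,515 kg; Δv = 284×9.8×ln(3.984) = 2783.2×1.3823 ≈ 3847 m/s.
Stage 2: m₀ = 52,115 kg, m_f = 52,115 − 33,800 = 18,315 kg; Δv = 408×9.8×ln(2.845) = 3998.4×1.0457 ≈ 4181 m/s.
Stage 3: m₀ = 13,065 kg, m_f = 13,065 − 8,550 = 4,515 kg; Δv = 305×9.8×ln(2.894) = 2989.0×1.0625 ≈ 3176 m/s.
Total Δv = 3847 + 4181 + 3176 = 11204 m/s.

Δv ≈ 11200 m/s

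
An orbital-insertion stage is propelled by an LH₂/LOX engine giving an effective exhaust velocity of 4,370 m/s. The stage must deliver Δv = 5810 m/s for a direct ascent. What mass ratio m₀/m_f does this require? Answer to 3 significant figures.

mass ratio ≈ 3.78

By the Tsiolkovsky rocket equation, m₀/m_f = exp(Δv / v_e) = exp(5810 / 4370.0) = exp(1.3295) = 3.7792.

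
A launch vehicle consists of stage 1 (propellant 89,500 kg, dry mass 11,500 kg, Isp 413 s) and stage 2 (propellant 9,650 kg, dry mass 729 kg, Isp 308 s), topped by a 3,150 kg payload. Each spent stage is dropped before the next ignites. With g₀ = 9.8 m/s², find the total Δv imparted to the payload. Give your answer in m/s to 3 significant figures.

Δv ≈ 9930 m/s

Ignition mass of stage 1 = 89,500+11,500 + 9,650+729 + 3,150 = 114,529 kg.
Stage 1: m₀ = 114,529 kg, m_f = 114,529 − 89,500 = 25,029 kg; Δv = 413×9.8×ln(4.576) = 4047.4×1.5208 ≈ 6155 m/s.
Stage 2: m₀ = 13,529 kg, m_f = 13,529 − 9,650 = 3,879 kg; Δv = 308×9.8×ln(3.488) = 3018.4×1.2493 ≈ 3771 m/s.
Total Δv = 6155 + 3771 = 9926 m/s.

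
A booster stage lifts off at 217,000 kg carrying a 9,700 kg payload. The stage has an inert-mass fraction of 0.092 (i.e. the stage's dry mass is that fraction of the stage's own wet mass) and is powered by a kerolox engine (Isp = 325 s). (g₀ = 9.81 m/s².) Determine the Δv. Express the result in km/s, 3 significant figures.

Stage wet mass = m₀ − payload = 217,000 − 9,700 = 207,300 kg.
Stage dry mass = ε × stage wet mass = 0.092 × 207,300 = 19,071.6 kg.
Burnout mass m_f = stage dry + payload = 19,071.6 + 9,700 = 28,771.6 kg.
v_e = Isp · g₀ = 325 × 9.81 = 3188.2 m/s.
Δv = v_e · ln(217,000/28,771.6) = 3188.2 × ln(7.542) = 3188.2 × 2.0205 ≈ 6442 m/s.

Δv ≈ 6.44 km/s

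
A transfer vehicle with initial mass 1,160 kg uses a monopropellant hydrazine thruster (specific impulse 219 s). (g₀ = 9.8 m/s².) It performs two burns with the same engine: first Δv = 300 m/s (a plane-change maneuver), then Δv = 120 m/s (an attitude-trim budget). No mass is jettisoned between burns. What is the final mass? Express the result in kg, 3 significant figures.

v_e = Isp · g₀ = 219 × 9.8 = 2146.2 m/s.
After the first burn: m = 1160 × exp(−300/2146.2) = 1160 × 0.86955 = 1,008.68 kg.
After the second burn: m = 1,008.68 × exp(−120/2146.2) = 1,008.68 × 0.94562 = 953.828 kg.

final mass ≈ 954 kg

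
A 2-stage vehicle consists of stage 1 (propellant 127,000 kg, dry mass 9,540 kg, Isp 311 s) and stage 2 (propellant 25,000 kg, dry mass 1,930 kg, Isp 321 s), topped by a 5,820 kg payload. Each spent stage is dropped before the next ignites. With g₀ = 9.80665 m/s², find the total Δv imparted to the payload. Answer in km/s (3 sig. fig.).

Ignition mass of stage 1 = 127,000+9,540 + 25,000+1,930 + 5,820 = 169,290 kg.
Stage 1: m₀ = 169,290 kg, m_f = 169,290 − 127,000 = 42,290 kg; Δv = 311×9.80665×ln(4.003) = 3049.9×1.3871 ≈ 4230 m/s.
Stage 2: m₀ = 32,750 kg, m_f = 32,750 − 25,000 = 7,750 kg; Δv = 321×9.80665×ln(4.226) = 3147.9×1.4412 ≈ 4537 m/s.
Total Δv = 4230 + 4537 = 8767 m/s.

Δv ≈ 8.77 km/s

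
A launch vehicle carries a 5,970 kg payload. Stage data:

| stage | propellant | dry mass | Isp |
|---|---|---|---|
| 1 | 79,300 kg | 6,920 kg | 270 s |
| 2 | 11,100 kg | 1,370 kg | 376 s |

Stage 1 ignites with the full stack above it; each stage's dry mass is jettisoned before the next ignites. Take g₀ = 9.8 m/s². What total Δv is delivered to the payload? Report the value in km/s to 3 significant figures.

Ignition mass of stage 1 = 79,300+6,920 + 11,100+1,370 + 5,970 = 104,660 kg.
Stage 1: m₀ = 104,660 kg, m_f = 104,660 − 79,300 = 25,360 kg; Δv = 270×9.8×ln(4.127) = 2646.0×1.4175 ≈ 3751 m/s.
Stage 2: m₀ = 18,440 kg, m_f = 18,440 − 11,100 = 7,340 kg; Δv = 376×9.8×ln(2.512) = 3684.8×0.9212 ≈ 3394 m/s.
Total Δv = 3751 + 3394 = 7145 m/s.

Δv ≈ 7.15 km/s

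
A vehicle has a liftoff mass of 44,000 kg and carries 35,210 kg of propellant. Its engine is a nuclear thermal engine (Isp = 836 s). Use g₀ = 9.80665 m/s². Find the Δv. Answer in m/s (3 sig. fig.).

v_e = Isp · g₀ = 836 × 9.80665 = 8198.4 m/s.
m_f = m₀ − m_prop = 44,000 − 35,210 = 8,790 kg.
Rocket equation: Δv = v_e · ln(m₀/m_f) = 8198.4 × ln(5.006) = 8198.4 × 1.6106 ≈ 13204.1 m/s.

Δv ≈ 13200 m/s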